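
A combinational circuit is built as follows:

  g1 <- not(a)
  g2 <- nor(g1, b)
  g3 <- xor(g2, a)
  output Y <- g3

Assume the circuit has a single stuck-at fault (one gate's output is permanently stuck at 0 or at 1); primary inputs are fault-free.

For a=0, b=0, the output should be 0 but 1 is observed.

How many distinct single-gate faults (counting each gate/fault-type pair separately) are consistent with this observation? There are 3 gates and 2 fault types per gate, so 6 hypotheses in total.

Fault-free: g1=1, g2=0, g3=0 → 0. Observed 1.
  g1 stuck-at-0: output 1 ✓
  g1 stuck-at-1: output 0 ✗
  g2 stuck-at-0: output 0 ✗
  g2 stuck-at-1: output 1 ✓
  g3 stuck-at-0: output 0 ✗
  g3 stuck-at-1: output 1 ✓
Consistent faults: {g1 stuck-at-0, g2 stuck-at-1, g3 stuck-at-1} — 3 in all.

3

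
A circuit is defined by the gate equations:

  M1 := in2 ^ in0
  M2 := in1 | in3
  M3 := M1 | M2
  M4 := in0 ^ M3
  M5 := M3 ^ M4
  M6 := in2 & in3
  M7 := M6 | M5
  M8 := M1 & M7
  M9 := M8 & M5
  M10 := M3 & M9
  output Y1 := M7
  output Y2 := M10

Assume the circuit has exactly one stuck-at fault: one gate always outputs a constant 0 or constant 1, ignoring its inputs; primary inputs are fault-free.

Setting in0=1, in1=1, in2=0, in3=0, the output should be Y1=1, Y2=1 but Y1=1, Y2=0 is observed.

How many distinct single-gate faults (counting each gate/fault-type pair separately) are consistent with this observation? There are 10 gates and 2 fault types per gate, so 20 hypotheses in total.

5

Fault-free: M1=1, M2=1, M3=1, M4=0, M5=1, M6=0, M7=1, M8=1, M9=1, M10=1 → Y1=1, Y2=1. Observed Y1=1, Y2=0.
  M1: stuck-at-0 ✓; others ✗
  M2: none of the 2 fault types match ✗
  M3: stuck-at-0 ✓; others ✗
  M4: none of the 2 fault types match ✗
  M5: none of the 2 fault types match ✗
  M6: none of the 2 fault types match ✗
  M7: none of the 2 fault types match ✗
  M8: stuck-at-0 ✓; others ✗
  M9: stuck-at-0 ✓; others ✗
  M10: stuck-at-0 ✓; others ✗
Consistent faults: {M1 stuck-at-0, M3 stuck-at-0, M8 stuck-at-0, M9 stuck-at-0, M10 stuck-at-0} — 5 in all.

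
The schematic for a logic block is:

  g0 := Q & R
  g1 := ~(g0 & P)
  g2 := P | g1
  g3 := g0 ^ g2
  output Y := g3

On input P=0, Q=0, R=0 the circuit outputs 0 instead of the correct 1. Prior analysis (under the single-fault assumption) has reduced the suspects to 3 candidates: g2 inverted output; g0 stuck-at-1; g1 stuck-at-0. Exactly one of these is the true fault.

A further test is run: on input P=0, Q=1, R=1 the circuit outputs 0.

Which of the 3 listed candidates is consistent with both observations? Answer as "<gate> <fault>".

g0 stuck-at-1

Evaluate each candidate on input P=0, Q=1, R=1:
  g2 inverted output: g0=1, g1=1, g2=0 [inverted output], g3=1 → 1 — eliminated
  g0 stuck-at-1: g0=1 [stuck-at-1], g1=1, g2=1, g3=0 → 0 — matches
  g1 stuck-at-0: g0=1, g1=0 [stuck-at-0], g2=0, g3=1 → 1 — eliminated
Only g0 stuck-at-1 reproduces the observed 0.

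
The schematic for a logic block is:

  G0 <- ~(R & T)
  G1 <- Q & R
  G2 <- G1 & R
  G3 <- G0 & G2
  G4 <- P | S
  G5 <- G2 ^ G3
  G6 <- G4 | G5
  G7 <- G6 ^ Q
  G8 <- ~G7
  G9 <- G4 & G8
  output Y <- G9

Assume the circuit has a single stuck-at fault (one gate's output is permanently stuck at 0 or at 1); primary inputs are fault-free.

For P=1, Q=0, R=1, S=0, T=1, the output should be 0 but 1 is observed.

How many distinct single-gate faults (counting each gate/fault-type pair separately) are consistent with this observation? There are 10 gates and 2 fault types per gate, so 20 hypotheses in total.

4

Fault-free: G0=0, G1=0, G2=0, G3=0, G4=1, G5=0, G6=1, G7=1, G8=0, G9=0 → 0. Observed 1.
  G0: none of the 2 fault types match ✗
  G1: none of the 2 fault types match ✗
  G2: none of the 2 fault types match ✗
  G3: none of the 2 fault types match ✗
  G4: none of the 2 fault types match ✗
  G5: none of the 2 fault types match ✗
  G6: stuck-at-0 ✓; others ✗
  G7: stuck-at-0 ✓; others ✗
  G8: stuck-at-1 ✓; others ✗
  G9: stuck-at-1 ✓; others ✗
Consistent faults: {G6 stuck-at-0, G7 stuck-at-0, G8 stuck-at-1, G9 stuck-at-1} — 4 in all.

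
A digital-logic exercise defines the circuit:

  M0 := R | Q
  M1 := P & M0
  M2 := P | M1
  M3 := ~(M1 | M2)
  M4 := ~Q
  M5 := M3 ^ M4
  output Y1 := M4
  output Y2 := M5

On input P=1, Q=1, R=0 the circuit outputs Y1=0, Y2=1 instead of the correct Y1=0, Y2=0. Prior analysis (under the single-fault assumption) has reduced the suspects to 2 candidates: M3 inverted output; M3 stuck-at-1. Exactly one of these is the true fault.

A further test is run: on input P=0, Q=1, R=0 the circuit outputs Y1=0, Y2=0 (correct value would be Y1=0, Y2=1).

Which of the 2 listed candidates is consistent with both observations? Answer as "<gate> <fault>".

Evaluate each candidate on input P=0, Q=1, R=0:
  M3 inverted output: M0=1, M1=0, M2=0, M3=0 [inverted output], M4=0, M5=0 → Y1=0, Y2=0 — matches
  M3 stuck-at-1: M0=1, M1=0, M2=0, M3=1 [stuck-at-1], M4=0, M5=1 → Y1=0, Y2=1 — eliminated
Only M3 inverted output reproduces the observed Y1=0, Y2=0.

M3 inverted output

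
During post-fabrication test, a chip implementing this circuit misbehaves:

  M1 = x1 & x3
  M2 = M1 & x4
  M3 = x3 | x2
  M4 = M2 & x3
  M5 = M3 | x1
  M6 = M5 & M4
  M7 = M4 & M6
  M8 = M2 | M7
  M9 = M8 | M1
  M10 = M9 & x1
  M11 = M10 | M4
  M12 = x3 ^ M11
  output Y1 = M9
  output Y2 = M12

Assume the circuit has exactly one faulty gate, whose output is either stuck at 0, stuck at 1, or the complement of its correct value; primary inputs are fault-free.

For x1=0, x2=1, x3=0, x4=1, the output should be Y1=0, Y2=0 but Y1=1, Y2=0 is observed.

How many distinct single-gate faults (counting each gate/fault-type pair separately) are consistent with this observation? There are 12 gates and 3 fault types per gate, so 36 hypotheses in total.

10

Fault-free: M1=0, M2=0, M3=1, M4=0, M5=1, M6=0, M7=0, M8=0, M9=0, M10=0, M11=0, M12=0 → Y1=0, Y2=0. Observed Y1=1, Y2=0.
  M1: stuck-at-1, inverted output ✓; others ✗
  M2: stuck-at-1, inverted output ✓; others ✗
  M3: none of the 3 fault types match ✗
  M4: none of the 3 fault types match ✗
  M5: none of the 3 fault types match ✗
  M6: none of the 3 fault types match ✗
  M7: stuck-at-1, inverted output ✓; others ✗
  M8: stuck-at-1, inverted output ✓; others ✗
  M9: stuck-at-1, inverted output ✓; others ✗
  M10: none of the 3 fault types match ✗
  M11: none of the 3 fault types match ✗
  M12: none of the 3 fault types match ✗
Consistent faults: {M1 stuck-at-1, M1 inverted output, M2 stuck-at-1, M2 inverted output, M7 stuck-at-1, M7 inverted output, M8 stuck-at-1, M8 inverted output, M9 stuck-at-1, M9 inverted output} — 10 in all.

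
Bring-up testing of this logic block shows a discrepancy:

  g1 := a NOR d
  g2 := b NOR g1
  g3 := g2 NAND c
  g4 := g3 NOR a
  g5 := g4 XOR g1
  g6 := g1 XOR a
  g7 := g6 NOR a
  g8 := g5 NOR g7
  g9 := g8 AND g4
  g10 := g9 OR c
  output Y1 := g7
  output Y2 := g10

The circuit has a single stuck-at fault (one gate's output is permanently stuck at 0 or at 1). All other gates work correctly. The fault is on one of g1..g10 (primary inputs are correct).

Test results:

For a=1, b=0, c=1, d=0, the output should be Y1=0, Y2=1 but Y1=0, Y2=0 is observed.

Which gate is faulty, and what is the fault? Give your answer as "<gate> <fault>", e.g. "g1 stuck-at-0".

Fault-free values for test 1 (a=1, b=0, c=1, d=0): g1=0, g2=1, g3=0, g4=0, g5=0, g6=1, g7=0, g8=1, g9=0, g10=1, giving Y1=0, Y2=1. Observed Y1=0, Y2=0.
Test 1: faults giving observed Y1=0, Y2=0 are {g10 stuck-at-0}.
Only g10 stuck-at-0 is consistent with every test.

g10 stuck-at-0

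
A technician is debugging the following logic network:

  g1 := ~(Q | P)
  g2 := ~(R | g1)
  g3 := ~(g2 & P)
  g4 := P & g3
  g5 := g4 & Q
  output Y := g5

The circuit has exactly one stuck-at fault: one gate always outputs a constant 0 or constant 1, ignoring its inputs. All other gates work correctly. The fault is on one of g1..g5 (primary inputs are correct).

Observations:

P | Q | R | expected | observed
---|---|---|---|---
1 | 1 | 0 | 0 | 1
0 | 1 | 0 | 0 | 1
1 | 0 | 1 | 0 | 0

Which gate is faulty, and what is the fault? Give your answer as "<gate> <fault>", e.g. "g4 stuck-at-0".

Fault-free values for test 1 (P=1, Q=1, R=0): g1=0, g2=1, g3=0, g4=0, g5=0, giving Y=0. Observed 1.
Test 1: faults giving observed 1 are {g1 stuck-at-1, g2 stuck-at-0, g3 stuck-at-1, g4 stuck-at-1, g5 stuck-at-1}.
Test 2 (P=0, Q=1, R=0): fault-free g1=0, g2=1, g3=1, g4=0, g5=0 → 0; observed 1. Eliminates g1 stuck-at-1, g2 stuck-at-0, g3 stuck-at-1.
Test 3 (P=1, Q=0, R=1): fault-free g1=0, g2=0, g3=1, g4=1, g5=0 → 0; observed 0. Eliminates g5 stuck-at-1.
Only g4 stuck-at-1 is consistent with every test.

g4 stuck-at-1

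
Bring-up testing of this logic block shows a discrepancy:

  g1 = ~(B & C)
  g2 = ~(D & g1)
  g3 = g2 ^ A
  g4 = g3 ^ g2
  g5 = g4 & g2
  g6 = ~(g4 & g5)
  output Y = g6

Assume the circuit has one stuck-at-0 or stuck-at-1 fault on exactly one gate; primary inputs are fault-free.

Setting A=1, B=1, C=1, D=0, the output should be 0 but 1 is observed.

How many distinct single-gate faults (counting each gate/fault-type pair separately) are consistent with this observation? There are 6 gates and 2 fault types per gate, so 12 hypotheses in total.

5

Fault-free: g1=0, g2=1, g3=0, g4=1, g5=1, g6=0 → 0. Observed 1.
  g1 stuck-at-0: output 0 ✗
  g1 stuck-at-1: output 0 ✗
  g2 stuck-at-0: output 1 ✓
  g2 stuck-at-1: output 0 ✗
  g3 stuck-at-0: output 0 ✗
  g3 stuck-at-1: output 1 ✓
  g4 stuck-at-0: output 1 ✓
  g4 stuck-at-1: output 0 ✗
  g5 stuck-at-0: output 1 ✓
  g5 stuck-at-1: output 0 ✗
  g6 stuck-at-0: output 0 ✗
  g6 stuck-at-1: output 1 ✓
Consistent faults: {g2 stuck-at-0, g3 stuck-at-1, g4 stuck-at-0, g5 stuck-at-0, g6 stuck-at-1} — 5 in all.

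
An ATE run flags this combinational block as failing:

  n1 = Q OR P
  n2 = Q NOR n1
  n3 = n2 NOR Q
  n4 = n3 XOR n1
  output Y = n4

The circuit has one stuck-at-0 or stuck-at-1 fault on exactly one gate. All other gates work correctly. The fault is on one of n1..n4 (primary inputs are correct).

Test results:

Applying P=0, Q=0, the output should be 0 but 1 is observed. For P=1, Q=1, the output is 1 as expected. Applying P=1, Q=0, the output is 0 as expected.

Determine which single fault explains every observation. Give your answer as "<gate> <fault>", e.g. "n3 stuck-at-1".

n2 stuck-at-0

Fault-free values for test 1 (P=0, Q=0): n1=0, n2=1, n3=0, n4=0, giving Y=0. Observed 1.
Test 1: faults giving observed 1 are {n2 stuck-at-0, n3 stuck-at-1, n4 stuck-at-1}.
Test 2 (P=1, Q=1): fault-free n1=1, n2=0, n3=0, n4=1 → 1; observed 1. Eliminates n3 stuck-at-1.
Test 3 (P=1, Q=0): fault-free n1=1, n2=0, n3=1, n4=0 → 0; observed 0. Eliminates n4 stuck-at-1.
Only n2 stuck-at-0 is consistent with every test.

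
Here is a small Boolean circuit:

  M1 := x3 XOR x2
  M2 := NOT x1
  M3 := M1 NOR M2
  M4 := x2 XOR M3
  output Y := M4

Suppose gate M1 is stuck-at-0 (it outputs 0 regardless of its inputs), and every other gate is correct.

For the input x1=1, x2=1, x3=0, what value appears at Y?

Propagate with M1 forced: M1=0 [stuck-at-0], M2=0, M3=1, M4=0.
So Y = 0. (Without the fault it would be 1.)

0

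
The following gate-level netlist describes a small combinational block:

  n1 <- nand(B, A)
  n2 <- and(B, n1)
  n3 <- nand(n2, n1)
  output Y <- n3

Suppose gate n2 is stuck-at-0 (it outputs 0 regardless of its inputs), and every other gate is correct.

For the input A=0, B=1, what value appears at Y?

1

Propagate with n2 forced: n1=1, n2=0 [stuck-at-0], n3=1.
So Y = 1. (Without the fault it would be 0.)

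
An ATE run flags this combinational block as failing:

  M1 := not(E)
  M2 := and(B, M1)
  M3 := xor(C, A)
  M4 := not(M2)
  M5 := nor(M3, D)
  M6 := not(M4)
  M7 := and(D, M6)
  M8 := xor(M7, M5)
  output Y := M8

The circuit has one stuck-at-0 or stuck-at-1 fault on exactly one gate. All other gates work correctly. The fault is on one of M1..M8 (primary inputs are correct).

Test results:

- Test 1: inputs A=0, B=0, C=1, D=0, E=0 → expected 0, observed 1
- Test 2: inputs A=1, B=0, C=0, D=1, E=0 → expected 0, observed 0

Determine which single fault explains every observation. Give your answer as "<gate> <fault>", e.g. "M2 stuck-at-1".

M3 stuck-at-0

Fault-free values for test 1 (A=0, B=0, C=1, D=0, E=0): M1=1, M2=0, M3=1, M4=1, M5=0, M6=0, M7=0, M8=0, giving Y=0. Observed 1.
Test 1: faults giving observed 1 are {M3 stuck-at-0, M5 stuck-at-1, M7 stuck-at-1, M8 stuck-at-1}.
Test 2 (A=1, B=0, C=0, D=1, E=0): fault-free M1=1, M2=0, M3=1, M4=1, M5=0, M6=0, M7=0, M8=0 → 0; observed 0. Eliminates M5 stuck-at-1, M7 stuck-at-1, M8 stuck-at-1.
Only M3 stuck-at-0 is consistent with every test.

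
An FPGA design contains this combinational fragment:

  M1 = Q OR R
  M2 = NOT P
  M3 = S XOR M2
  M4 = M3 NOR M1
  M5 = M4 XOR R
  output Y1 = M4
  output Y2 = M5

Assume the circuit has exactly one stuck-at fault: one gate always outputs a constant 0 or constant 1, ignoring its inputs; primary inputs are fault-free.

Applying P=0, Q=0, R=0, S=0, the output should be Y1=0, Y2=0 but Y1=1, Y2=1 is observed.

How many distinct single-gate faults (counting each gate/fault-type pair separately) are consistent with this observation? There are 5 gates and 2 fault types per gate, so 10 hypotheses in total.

3

Fault-free: M1=0, M2=1, M3=1, M4=0, M5=0 → Y1=0, Y2=0. Observed Y1=1, Y2=1.
  M1 stuck-at-0: output Y1=0, Y2=0 ✗
  M1 stuck-at-1: output Y1=0, Y2=0 ✗
  M2 stuck-at-0: output Y1=1, Y2=1 ✓
  M2 stuck-at-1: output Y1=0, Y2=0 ✗
  M3 stuck-at-0: output Y1=1, Y2=1 ✓
  M3 stuck-at-1: output Y1=0, Y2=0 ✗
  M4 stuck-at-0: output Y1=0, Y2=0 ✗
  M4 stuck-at-1: output Y1=1, Y2=1 ✓
  M5 stuck-at-0: output Y1=0, Y2=0 ✗
  M5 stuck-at-1: output Y1=0, Y2=1 ✗
Consistent faults: {M2 stuck-at-0, M3 stuck-at-0, M4 stuck-at-1} — 3 in all.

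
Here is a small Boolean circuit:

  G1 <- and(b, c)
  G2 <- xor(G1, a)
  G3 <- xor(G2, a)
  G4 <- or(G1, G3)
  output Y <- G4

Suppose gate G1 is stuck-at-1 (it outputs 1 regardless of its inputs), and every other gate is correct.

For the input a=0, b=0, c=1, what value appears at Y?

Propagate with G1 forced: G1=1 [stuck-at-1], G2=1, G3=1, G4=1.
So Y = 1. (Without the fault it would be 0.)

1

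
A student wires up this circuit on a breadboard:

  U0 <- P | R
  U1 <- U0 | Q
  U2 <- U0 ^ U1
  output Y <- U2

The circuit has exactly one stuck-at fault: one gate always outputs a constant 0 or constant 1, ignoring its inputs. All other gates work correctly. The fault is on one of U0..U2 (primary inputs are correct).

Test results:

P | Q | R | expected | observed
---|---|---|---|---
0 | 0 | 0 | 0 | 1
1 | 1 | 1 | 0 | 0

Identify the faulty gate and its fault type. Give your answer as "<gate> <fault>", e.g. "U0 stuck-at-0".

U1 stuck-at-1

Fault-free values for test 1 (P=0, Q=0, R=0): U0=0, U1=0, U2=0, giving Y=0. Observed 1.
Test 1: faults giving observed 1 are {U1 stuck-at-1, U2 stuck-at-1}.
Test 2 (P=1, Q=1, R=1): fault-free U0=1, U1=1, U2=0 → 0; observed 0. Eliminates U2 stuck-at-1.
Only U1 stuck-at-1 is consistent with every test.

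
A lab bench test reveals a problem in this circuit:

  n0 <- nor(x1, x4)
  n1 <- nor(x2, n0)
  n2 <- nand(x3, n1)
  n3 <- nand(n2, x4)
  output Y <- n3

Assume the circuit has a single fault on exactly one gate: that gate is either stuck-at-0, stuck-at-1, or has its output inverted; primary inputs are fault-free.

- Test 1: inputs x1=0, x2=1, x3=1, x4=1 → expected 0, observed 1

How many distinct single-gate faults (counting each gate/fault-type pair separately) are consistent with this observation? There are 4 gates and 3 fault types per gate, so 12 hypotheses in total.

6

Fault-free: n0=0, n1=0, n2=1, n3=0 → 0. Observed 1.
  n0 stuck-at-0: output 0 ✗
  n0 stuck-at-1: output 0 ✗
  n0 inverted output: output 0 ✗
  n1 stuck-at-0: output 0 ✗
  n1 stuck-at-1: output 1 ✓
  n1 inverted output: output 1 ✓
  n2 stuck-at-0: output 1 ✓
  n2 stuck-at-1: output 0 ✗
  n2 inverted output: output 1 ✓
  n3 stuck-at-0: output 0 ✗
  n3 stuck-at-1: output 1 ✓
  n3 inverted output: output 1 ✓
Consistent faults: {n1 stuck-at-1, n1 inverted output, n2 stuck-at-0, n2 inverted output, n3 stuck-at-1, n3 inverted output} — 6 in all.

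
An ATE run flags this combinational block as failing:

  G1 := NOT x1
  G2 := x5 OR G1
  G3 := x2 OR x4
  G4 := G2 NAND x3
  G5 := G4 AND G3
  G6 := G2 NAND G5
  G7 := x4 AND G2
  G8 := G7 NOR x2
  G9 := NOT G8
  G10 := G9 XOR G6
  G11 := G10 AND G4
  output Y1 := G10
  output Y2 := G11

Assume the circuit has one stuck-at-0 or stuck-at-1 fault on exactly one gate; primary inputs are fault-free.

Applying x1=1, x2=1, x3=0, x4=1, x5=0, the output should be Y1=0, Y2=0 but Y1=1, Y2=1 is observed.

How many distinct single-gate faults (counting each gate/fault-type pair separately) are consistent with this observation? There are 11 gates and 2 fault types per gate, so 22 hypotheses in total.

6

Fault-free: G1=0, G2=0, G3=1, G4=1, G5=1, G6=1, G7=0, G8=0, G9=1, G10=0, G11=0 → Y1=0, Y2=0. Observed Y1=1, Y2=1.
  G1: stuck-at-1 ✓; others ✗
  G2: stuck-at-1 ✓; others ✗
  G3: none of the 2 fault types match ✗
  G4: none of the 2 fault types match ✗
  G5: none of the 2 fault types match ✗
  G6: stuck-at-0 ✓; others ✗
  G7: none of the 2 fault types match ✗
  G8: stuck-at-1 ✓; others ✗
  G9: stuck-at-0 ✓; others ✗
  G10: stuck-at-1 ✓; others ✗
  G11: none of the 2 fault types match ✗
Consistent faults: {G1 stuck-at-1, G2 stuck-at-1, G6 stuck-at-0, G8 stuck-at-1, G9 stuck-at-0, G10 stuck-at-1} — 6 in all.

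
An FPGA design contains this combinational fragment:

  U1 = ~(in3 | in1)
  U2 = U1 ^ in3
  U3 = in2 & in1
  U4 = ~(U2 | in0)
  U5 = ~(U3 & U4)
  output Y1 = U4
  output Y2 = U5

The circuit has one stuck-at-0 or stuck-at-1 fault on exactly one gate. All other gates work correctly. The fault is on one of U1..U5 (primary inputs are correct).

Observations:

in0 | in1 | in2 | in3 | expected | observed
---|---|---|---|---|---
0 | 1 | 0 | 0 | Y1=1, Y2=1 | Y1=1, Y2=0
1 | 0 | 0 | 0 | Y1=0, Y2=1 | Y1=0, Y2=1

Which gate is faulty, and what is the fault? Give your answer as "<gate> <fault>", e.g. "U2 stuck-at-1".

Fault-free values for test 1 (in0=0, in1=1, in2=0, in3=0): U1=0, U2=0, U3=0, U4=1, U5=1, giving Y1=1, Y2=1. Observed Y1=1, Y2=0.
Test 1: faults giving observed Y1=1, Y2=0 are {U3 stuck-at-1, U5 stuck-at-0}.
Test 2 (in0=1, in1=0, in2=0, in3=0): fault-free U1=1, U2=1, U3=0, U4=0, U5=1 → Y1=0, Y2=1; observed Y1=0, Y2=1. Eliminates U5 stuck-at-0.
Only U3 stuck-at-1 is consistent with every test.

U3 stuck-at-1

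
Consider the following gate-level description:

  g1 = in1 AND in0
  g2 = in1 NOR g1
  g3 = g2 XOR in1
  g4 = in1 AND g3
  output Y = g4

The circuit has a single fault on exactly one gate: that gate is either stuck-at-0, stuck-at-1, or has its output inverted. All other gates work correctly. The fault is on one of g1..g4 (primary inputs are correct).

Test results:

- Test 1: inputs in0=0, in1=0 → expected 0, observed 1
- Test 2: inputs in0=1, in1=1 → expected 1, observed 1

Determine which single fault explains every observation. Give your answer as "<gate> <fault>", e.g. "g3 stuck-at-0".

Fault-free values for test 1 (in0=0, in1=0): g1=0, g2=1, g3=1, g4=0, giving Y=0. Observed 1.
Test 1: faults giving observed 1 are {g4 stuck-at-1, g4 inverted output}.
Test 2 (in0=1, in1=1): fault-free g1=1, g2=0, g3=1, g4=1 → 1; observed 1. Eliminates g4 inverted output.
Only g4 stuck-at-1 is consistent with every test.

g4 stuck-at-1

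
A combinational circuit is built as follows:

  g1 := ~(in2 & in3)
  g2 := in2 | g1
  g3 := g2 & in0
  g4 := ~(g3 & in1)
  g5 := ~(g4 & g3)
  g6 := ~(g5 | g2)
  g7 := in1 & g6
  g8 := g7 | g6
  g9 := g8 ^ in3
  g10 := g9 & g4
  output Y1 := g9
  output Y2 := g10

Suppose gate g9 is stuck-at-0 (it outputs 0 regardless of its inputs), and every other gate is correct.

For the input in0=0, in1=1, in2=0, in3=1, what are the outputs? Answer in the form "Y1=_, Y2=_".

Propagate with g9 forced: g1=1, g2=1, g3=0, g4=1, g5=1, g6=0, g7=0, g8=0, g9=0 [stuck-at-0], g10=0.
So the outputs are Y1=0, Y2=0. (Without the fault they would be Y1=1, Y2=1.)

Y1=0, Y2=0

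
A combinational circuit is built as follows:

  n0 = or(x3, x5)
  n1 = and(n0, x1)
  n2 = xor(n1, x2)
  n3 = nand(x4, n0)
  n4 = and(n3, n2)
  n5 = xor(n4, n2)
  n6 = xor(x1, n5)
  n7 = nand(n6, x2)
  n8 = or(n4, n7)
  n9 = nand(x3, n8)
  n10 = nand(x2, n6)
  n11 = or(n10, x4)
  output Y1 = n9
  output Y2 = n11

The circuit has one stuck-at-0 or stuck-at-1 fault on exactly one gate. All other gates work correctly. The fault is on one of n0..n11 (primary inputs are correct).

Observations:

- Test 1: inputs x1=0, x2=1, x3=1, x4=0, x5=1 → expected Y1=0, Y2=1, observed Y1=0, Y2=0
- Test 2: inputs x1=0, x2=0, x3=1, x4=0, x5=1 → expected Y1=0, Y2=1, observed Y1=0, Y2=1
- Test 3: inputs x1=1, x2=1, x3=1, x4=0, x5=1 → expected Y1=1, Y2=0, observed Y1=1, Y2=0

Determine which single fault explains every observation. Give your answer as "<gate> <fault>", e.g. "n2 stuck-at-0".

Fault-free values for test 1 (x1=0, x2=1, x3=1, x4=0, x5=1): n0=1, n1=0, n2=1, n3=1, n4=1, n5=0, n6=0, n7=1, n8=1, n9=0, n10=1, n11=1, giving Y1=0, Y2=1. Observed Y1=0, Y2=0.
Test 1: faults giving observed Y1=0, Y2=0 are {n5 stuck-at-1, n6 stuck-at-1, n10 stuck-at-0, n11 stuck-at-0}.
Test 2 (x1=0, x2=0, x3=1, x4=0, x5=1): fault-free n0=1, n1=0, n2=0, n3=1, n4=0, n5=0, n6=0, n7=1, n8=1, n9=0, n10=1, n11=1 → Y1=0, Y2=1; observed Y1=0, Y2=1. Eliminates n10 stuck-at-0, n11 stuck-at-0.
Test 3 (x1=1, x2=1, x3=1, x4=0, x5=1): fault-free n0=1, n1=1, n2=0, n3=1, n4=0, n5=0, n6=1, n7=0, n8=0, n9=1, n10=0, n11=0 → Y1=1, Y2=0; observed Y1=1, Y2=0. Eliminates n5 stuck-at-1.
Only n6 stuck-at-1 is consistent with every test.

n6 stuck-at-1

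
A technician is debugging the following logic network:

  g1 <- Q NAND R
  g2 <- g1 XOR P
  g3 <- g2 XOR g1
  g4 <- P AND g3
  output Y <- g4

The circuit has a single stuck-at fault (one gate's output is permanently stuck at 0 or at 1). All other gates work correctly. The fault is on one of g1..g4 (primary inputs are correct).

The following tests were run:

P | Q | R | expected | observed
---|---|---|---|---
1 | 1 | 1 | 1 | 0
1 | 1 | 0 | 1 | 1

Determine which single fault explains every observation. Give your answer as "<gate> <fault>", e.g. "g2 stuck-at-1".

Fault-free values for test 1 (P=1, Q=1, R=1): g1=0, g2=1, g3=1, g4=1, giving Y=1. Observed 0.
Test 1: faults giving observed 0 are {g2 stuck-at-0, g3 stuck-at-0, g4 stuck-at-0}.
Test 2 (P=1, Q=1, R=0): fault-free g1=1, g2=0, g3=1, g4=1 → 1; observed 1. Eliminates g3 stuck-at-0, g4 stuck-at-0.
Only g2 stuck-at-0 is consistent with every test.

g2 stuck-at-0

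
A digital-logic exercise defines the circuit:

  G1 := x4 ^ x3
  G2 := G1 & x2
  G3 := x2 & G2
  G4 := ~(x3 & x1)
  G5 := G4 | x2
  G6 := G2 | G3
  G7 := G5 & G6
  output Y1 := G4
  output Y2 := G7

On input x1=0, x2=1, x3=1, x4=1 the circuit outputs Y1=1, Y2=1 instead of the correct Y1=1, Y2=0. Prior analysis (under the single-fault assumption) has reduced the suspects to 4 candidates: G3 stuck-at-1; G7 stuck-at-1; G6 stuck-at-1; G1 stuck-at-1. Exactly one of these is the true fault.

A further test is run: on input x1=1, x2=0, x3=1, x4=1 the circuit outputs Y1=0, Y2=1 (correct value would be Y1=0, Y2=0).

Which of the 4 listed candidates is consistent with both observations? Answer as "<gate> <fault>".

Evaluate each candidate on input x1=1, x2=0, x3=1, x4=1:
  G3 stuck-at-1: G1=0, G2=0, G3=1 [stuck-at-1], G4=0, G5=0, G6=1, G7=0 → Y1=0, Y2=0 — eliminated
  G7 stuck-at-1: G1=0, G2=0, G3=0, G4=0, G5=0, G6=0, G7=1 [stuck-at-1] → Y1=0, Y2=1 — matches
  G6 stuck-at-1: G1=0, G2=0, G3=0, G4=0, G5=0, G6=1 [stuck-at-1], G7=0 → Y1=0, Y2=0 — eliminated
  G1 stuck-at-1: G1=1 [stuck-at-1], G2=0, G3=0, G4=0, G5=0, G6=0, G7=0 → Y1=0, Y2=0 — eliminated
Only G7 stuck-at-1 reproduces the observed Y1=0, Y2=1.

G7 stuck-at-1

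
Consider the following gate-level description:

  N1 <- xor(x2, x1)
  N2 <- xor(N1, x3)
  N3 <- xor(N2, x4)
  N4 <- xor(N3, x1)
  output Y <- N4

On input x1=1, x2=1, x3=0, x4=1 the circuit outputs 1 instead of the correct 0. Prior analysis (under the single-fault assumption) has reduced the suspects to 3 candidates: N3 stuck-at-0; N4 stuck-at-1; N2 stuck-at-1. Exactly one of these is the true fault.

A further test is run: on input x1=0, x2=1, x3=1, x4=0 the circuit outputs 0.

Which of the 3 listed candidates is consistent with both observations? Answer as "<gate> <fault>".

N3 stuck-at-0

Evaluate each candidate on input x1=0, x2=1, x3=1, x4=0:
  N3 stuck-at-0: N1=1, N2=0, N3=0 [stuck-at-0], N4=0 → 0 — matches
  N4 stuck-at-1: N1=1, N2=0, N3=0, N4=1 [stuck-at-1] → 1 — eliminated
  N2 stuck-at-1: N1=1, N2=1 [stuck-at-1], N3=1, N4=1 → 1 — eliminated
Only N3 stuck-at-0 reproduces the observed 0.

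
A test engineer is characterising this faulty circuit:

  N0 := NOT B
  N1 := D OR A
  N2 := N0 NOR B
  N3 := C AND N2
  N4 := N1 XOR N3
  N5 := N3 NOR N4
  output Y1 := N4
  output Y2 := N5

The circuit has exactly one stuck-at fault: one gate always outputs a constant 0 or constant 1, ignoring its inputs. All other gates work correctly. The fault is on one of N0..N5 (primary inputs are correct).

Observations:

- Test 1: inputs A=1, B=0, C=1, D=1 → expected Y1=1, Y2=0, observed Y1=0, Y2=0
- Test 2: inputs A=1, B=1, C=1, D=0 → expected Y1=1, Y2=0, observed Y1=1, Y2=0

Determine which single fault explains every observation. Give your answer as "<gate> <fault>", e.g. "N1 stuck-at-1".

Fault-free values for test 1 (A=1, B=0, C=1, D=1): N0=1, N1=1, N2=0, N3=0, N4=1, N5=0, giving Y1=1, Y2=0. Observed Y1=0, Y2=0.
Test 1: faults giving observed Y1=0, Y2=0 are {N0 stuck-at-0, N2 stuck-at-1, N3 stuck-at-1}.
Test 2 (A=1, B=1, C=1, D=0): fault-free N0=0, N1=1, N2=0, N3=0, N4=1, N5=0 → Y1=1, Y2=0; observed Y1=1, Y2=0. Eliminates N2 stuck-at-1, N3 stuck-at-1.
Only N0 stuck-at-0 is consistent with every test.

N0 stuck-at-0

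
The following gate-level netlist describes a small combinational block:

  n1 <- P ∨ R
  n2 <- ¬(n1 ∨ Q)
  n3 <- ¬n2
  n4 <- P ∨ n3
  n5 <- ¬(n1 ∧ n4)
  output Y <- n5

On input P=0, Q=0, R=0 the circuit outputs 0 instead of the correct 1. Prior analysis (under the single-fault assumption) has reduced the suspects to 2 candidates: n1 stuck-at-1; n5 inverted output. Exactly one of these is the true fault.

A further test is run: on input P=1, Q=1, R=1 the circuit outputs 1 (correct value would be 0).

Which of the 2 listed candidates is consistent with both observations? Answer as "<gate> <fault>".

n5 inverted output

Evaluate each candidate on input P=1, Q=1, R=1:
  n1 stuck-at-1: n1=1 [stuck-at-1], n2=0, n3=1, n4=1, n5=0 → 0 — eliminated
  n5 inverted output: n1=1, n2=0, n3=1, n4=1, n5=1 [inverted output] → 1 — matches
Only n5 inverted output reproduces the observed 1.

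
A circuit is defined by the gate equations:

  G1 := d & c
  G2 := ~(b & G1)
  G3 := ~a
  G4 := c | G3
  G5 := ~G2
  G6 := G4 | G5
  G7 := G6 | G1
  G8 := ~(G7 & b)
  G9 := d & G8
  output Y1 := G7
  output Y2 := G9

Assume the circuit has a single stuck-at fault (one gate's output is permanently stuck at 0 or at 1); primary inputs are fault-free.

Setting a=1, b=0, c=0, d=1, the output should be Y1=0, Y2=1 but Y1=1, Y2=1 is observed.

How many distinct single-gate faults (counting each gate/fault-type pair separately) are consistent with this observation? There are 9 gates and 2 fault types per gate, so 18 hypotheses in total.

Fault-free: G1=0, G2=1, G3=0, G4=0, G5=0, G6=0, G7=0, G8=1, G9=1 → Y1=0, Y2=1. Observed Y1=1, Y2=1.
  G1: stuck-at-1 ✓; others ✗
  G2: stuck-at-0 ✓; others ✗
  G3: stuck-at-1 ✓; others ✗
  G4: stuck-at-1 ✓; others ✗
  G5: stuck-at-1 ✓; others ✗
  G6: stuck-at-1 ✓; others ✗
  G7: stuck-at-1 ✓; others ✗
  G8: none of the 2 fault types match ✗
  G9: none of the 2 fault types match ✗
Consistent faults: {G1 stuck-at-1, G2 stuck-at-0, G3 stuck-at-1, G4 stuck-at-1, G5 stuck-at-1, G6 stuck-at-1, G7 stuck-at-1} — 7 in all.

7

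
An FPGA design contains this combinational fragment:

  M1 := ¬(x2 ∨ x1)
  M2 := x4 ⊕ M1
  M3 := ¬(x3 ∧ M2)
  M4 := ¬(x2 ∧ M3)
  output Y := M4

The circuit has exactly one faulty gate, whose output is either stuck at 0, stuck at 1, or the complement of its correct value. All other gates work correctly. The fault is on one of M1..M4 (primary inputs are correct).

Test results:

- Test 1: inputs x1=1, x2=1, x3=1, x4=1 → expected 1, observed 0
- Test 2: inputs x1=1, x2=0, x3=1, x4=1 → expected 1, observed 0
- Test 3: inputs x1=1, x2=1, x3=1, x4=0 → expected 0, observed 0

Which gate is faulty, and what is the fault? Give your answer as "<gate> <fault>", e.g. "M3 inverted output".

Fault-free values for test 1 (x1=1, x2=1, x3=1, x4=1): M1=0, M2=1, M3=0, M4=1, giving Y=1. Observed 0.
Test 1: faults giving observed 0 are {M1 stuck-at-1, M1 inverted output, M2 stuck-at-0, M2 inverted output, M3 stuck-at-1, M3 inverted output, M4 stuck-at-0, M4 inverted output}.
Test 2 (x1=1, x2=0, x3=1, x4=1): fault-free M1=0, M2=1, M3=0, M4=1 → 1; observed 0. Eliminates M1 stuck-at-1, M1 inverted output, M2 stuck-at-0, M2 inverted output, M3 stuck-at-1, M3 inverted output.
Test 3 (x1=1, x2=1, x3=1, x4=0): fault-free M1=0, M2=0, M3=1, M4=0 → 0; observed 0. Eliminates M4 inverted output.
Only M4 stuck-at-0 is consistent with every test.

M4 stuck-at-0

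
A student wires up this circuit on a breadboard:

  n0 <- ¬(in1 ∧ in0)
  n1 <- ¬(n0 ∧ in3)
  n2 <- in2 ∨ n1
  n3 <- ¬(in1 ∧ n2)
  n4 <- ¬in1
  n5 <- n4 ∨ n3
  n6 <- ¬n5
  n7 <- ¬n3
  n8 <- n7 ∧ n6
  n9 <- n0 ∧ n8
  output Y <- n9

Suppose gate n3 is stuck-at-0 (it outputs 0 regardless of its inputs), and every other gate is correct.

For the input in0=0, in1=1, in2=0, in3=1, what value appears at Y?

1

Propagate with n3 forced: n0=1, n1=0, n2=0, n3=0 [stuck-at-0], n4=0, n5=0, n6=1, n7=1, n8=1, n9=1.
So Y = 1. (Without the fault it would be 0.)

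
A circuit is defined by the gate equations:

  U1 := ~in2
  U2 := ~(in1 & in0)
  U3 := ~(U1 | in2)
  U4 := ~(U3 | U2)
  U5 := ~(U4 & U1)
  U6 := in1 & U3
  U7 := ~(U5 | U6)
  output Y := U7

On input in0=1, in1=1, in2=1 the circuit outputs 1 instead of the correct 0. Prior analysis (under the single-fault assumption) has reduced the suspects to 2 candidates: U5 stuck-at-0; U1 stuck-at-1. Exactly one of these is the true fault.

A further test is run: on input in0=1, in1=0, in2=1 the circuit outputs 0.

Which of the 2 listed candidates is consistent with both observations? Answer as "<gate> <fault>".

Evaluate each candidate on input in0=1, in1=0, in2=1:
  U5 stuck-at-0: U1=0, U2=1, U3=0, U4=0, U5=0 [stuck-at-0], U6=0, U7=1 → 1 — eliminated
  U1 stuck-at-1: U1=1 [stuck-at-1], U2=1, U3=0, U4=0, U5=1, U6=0, U7=0 → 0 — matches
Only U1 stuck-at-1 reproduces the observed 0.

U1 stuck-at-1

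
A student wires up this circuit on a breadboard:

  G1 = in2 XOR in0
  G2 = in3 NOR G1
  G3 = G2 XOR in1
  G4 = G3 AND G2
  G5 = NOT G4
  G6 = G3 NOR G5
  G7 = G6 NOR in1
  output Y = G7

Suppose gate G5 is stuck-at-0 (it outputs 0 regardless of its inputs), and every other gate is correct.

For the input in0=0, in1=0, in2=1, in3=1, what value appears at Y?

0

Propagate with G5 forced: G1=1, G2=0, G3=0, G4=0, G5=0 [stuck-at-0], G6=1, G7=0.
So Y = 0. (Without the fault it would be 1.)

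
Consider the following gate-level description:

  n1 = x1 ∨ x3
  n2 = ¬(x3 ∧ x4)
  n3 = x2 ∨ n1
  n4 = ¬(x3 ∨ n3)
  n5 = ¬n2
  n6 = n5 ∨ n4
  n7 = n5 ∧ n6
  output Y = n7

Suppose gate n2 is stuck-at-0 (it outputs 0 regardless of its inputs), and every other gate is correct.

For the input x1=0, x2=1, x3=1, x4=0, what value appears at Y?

1

Propagate with n2 forced: n1=1, n2=0 [stuck-at-0], n3=1, n4=0, n5=1, n6=1, n7=1.
So Y = 1. (Without the fault it would be 0.)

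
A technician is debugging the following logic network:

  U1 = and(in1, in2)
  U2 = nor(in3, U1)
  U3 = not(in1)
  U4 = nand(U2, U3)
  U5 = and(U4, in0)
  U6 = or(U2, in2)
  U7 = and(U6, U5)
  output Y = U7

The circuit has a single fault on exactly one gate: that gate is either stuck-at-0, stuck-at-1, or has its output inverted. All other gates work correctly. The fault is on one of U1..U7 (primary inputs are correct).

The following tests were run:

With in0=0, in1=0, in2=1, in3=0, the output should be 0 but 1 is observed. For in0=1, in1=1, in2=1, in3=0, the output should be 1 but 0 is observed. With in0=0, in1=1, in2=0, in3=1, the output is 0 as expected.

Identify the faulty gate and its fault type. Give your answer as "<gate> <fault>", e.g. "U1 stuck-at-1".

U5 inverted output

Fault-free values for test 1 (in0=0, in1=0, in2=1, in3=0): U1=0, U2=1, U3=1, U4=0, U5=0, U6=1, U7=0, giving Y=0. Observed 1.
Test 1: faults giving observed 1 are {U5 stuck-at-1, U5 inverted output, U7 stuck-at-1, U7 inverted output}.
Test 2 (in0=1, in1=1, in2=1, in3=0): fault-free U1=1, U2=0, U3=0, U4=1, U5=1, U6=1, U7=1 → 1; observed 0. Eliminates U5 stuck-at-1, U7 stuck-at-1.
Test 3 (in0=0, in1=1, in2=0, in3=1): fault-free U1=0, U2=0, U3=0, U4=1, U5=0, U6=0, U7=0 → 0; observed 0. Eliminates U7 inverted output.
Only U5 inverted output is consistent with every test.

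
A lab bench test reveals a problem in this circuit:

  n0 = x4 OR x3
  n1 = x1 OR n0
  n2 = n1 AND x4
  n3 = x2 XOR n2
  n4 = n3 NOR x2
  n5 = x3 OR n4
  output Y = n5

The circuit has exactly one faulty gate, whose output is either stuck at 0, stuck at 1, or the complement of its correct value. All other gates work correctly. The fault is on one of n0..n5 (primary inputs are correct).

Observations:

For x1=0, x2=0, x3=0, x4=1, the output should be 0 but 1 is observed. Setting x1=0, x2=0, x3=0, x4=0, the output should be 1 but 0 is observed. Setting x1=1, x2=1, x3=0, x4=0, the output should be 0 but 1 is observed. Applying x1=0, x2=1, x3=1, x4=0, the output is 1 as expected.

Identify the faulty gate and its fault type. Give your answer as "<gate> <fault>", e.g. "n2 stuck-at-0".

n4 inverted output

Fault-free values for test 1 (x1=0, x2=0, x3=0, x4=1): n0=1, n1=1, n2=1, n3=1, n4=0, n5=0, giving Y=0. Observed 1.
Test 1: faults giving observed 1 are {n0 stuck-at-0, n0 inverted output, n1 stuck-at-0, n1 inverted output, n2 stuck-at-0, n2 inverted output, n3 stuck-at-0, n3 inverted output, n4 stuck-at-1, n4 inverted output, n5 stuck-at-1, n5 inverted output}.
Test 2 (x1=0, x2=0, x3=0, x4=0): fault-free n0=0, n1=0, n2=0, n3=0, n4=1, n5=1 → 1; observed 0. Eliminates n0 stuck-at-0, n0 inverted output, n1 stuck-at-0, n1 inverted output, n2 stuck-at-0, n3 stuck-at-0, n4 stuck-at-1, n5 stuck-at-1.
Test 3 (x1=1, x2=1, x3=0, x4=0): fault-free n0=0, n1=1, n2=0, n3=1, n4=0, n5=0 → 0; observed 1. Eliminates n2 inverted output, n3 inverted output.
Test 4 (x1=0, x2=1, x3=1, x4=0): fault-free n0=1, n1=1, n2=0, n3=1, n4=0, n5=1 → 1; observed 1. Eliminates n5 inverted output.
Only n4 inverted output is consistent with every test.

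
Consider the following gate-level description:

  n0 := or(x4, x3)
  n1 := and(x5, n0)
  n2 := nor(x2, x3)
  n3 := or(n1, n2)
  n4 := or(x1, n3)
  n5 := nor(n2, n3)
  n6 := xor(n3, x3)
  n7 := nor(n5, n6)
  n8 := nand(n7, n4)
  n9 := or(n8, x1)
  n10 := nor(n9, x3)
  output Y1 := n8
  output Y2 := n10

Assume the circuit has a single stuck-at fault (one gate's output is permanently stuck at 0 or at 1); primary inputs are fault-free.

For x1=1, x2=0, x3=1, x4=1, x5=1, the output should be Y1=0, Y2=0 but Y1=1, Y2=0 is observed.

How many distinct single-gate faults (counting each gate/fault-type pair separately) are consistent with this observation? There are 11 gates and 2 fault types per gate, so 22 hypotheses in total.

8

Fault-free: n0=1, n1=1, n2=0, n3=1, n4=1, n5=0, n6=0, n7=1, n8=0, n9=1, n10=0 → Y1=0, Y2=0. Observed Y1=1, Y2=0.
  n0: stuck-at-0 ✓; others ✗
  n1: stuck-at-0 ✓; others ✗
  n2: none of the 2 fault types match ✗
  n3: stuck-at-0 ✓; others ✗
  n4: stuck-at-0 ✓; others ✗
  n5: stuck-at-1 ✓; others ✗
  n6: stuck-at-1 ✓; others ✗
  n7: stuck-at-0 ✓; others ✗
  n8: stuck-at-1 ✓; others ✗
  n9: none of the 2 fault types match ✗
  n10: none of the 2 fault types match ✗
Consistent faults: {n0 stuck-at-0, n1 stuck-at-0, n3 stuck-at-0, n4 stuck-at-0, n5 stuck-at-1, n6 stuck-at-1, n7 stuck-at-0, n8 stuck-at-1} — 8 in all.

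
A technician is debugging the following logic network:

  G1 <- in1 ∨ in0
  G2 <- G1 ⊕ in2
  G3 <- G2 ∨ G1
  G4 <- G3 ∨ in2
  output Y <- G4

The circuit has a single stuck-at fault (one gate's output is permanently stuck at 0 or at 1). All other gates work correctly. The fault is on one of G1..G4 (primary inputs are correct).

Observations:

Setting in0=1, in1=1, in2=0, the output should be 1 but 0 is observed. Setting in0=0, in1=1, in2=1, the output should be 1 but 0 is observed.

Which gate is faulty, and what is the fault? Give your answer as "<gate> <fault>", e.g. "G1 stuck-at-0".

G4 stuck-at-0

Fault-free values for test 1 (in0=1, in1=1, in2=0): G1=1, G2=1, G3=1, G4=1, giving Y=1. Observed 0.
Test 1: faults giving observed 0 are {G1 stuck-at-0, G3 stuck-at-0, G4 stuck-at-0}.
Test 2 (in0=0, in1=1, in2=1): fault-free G1=1, G2=0, G3=1, G4=1 → 1; observed 0. Eliminates G1 stuck-at-0, G3 stuck-at-0.
Only G4 stuck-at-0 is consistent with every test.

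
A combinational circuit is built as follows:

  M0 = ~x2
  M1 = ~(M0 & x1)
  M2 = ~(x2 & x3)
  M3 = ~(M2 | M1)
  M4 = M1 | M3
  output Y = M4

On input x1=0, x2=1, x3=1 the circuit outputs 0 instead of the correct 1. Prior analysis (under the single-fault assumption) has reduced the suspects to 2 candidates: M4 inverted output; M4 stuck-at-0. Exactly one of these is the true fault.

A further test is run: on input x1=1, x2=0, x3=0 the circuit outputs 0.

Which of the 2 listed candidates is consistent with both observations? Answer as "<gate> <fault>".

M4 stuck-at-0

Evaluate each candidate on input x1=1, x2=0, x3=0:
  M4 inverted output: M0=1, M1=0, M2=1, M3=0, M4=1 [inverted output] → 1 — eliminated
  M4 stuck-at-0: M0=1, M1=0, M2=1, M3=0, M4=0 [stuck-at-0] → 0 — matches
Only M4 stuck-at-0 reproduces the observed 0.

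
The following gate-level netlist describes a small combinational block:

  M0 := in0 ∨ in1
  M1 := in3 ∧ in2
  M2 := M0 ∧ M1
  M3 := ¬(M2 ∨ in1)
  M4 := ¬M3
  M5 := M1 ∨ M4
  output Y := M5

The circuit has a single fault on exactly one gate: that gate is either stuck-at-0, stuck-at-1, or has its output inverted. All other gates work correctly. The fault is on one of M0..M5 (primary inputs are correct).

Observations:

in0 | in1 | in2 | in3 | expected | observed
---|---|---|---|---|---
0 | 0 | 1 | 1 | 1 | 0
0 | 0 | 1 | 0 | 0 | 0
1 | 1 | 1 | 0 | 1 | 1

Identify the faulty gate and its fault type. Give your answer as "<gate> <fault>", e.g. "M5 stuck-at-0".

M1 stuck-at-0

Fault-free values for test 1 (in0=0, in1=0, in2=1, in3=1): M0=0, M1=1, M2=0, M3=1, M4=0, M5=1, giving Y=1. Observed 0.
Test 1: faults giving observed 0 are {M1 stuck-at-0, M1 inverted output, M5 stuck-at-0, M5 inverted output}.
Test 2 (in0=0, in1=0, in2=1, in3=0): fault-free M0=0, M1=0, M2=0, M3=1, M4=0, M5=0 → 0; observed 0. Eliminates M1 inverted output, M5 inverted output.
Test 3 (in0=1, in1=1, in2=1, in3=0): fault-free M0=1, M1=0, M2=0, M3=0, M4=1, M5=1 → 1; observed 1. Eliminates M5 stuck-at-0.
Only M1 stuck-at-0 is consistent with every test.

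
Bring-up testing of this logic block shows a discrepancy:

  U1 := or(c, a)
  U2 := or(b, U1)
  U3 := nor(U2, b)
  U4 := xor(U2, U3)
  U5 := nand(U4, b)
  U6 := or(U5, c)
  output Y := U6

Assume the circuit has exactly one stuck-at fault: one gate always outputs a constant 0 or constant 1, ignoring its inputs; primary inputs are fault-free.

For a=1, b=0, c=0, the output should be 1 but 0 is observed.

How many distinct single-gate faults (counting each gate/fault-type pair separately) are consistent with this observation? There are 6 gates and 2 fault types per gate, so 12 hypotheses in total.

2

Fault-free: U1=1, U2=1, U3=0, U4=1, U5=1, U6=1 → 1. Observed 0.
  U1 stuck-at-0: output 1 ✗
  U1 stuck-at-1: output 1 ✗
  U2 stuck-at-0: output 1 ✗
  U2 stuck-at-1: output 1 ✗
  U3 stuck-at-0: output 1 ✗
  U3 stuck-at-1: output 1 ✗
  U4 stuck-at-0: output 1 ✗
  U4 stuck-at-1: output 1 ✗
  U5 stuck-at-0: output 0 ✓
  U5 stuck-at-1: output 1 ✗
  U6 stuck-at-0: output 0 ✓
  U6 stuck-at-1: output 1 ✗
Consistent faults: {U5 stuck-at-0, U6 stuck-at-0} — 2 in all.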